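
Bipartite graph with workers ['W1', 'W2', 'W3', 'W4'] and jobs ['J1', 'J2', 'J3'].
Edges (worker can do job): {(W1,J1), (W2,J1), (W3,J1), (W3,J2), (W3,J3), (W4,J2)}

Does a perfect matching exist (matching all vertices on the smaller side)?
Yes, perfect matching exists (size 3)

Perfect matching: {(W1,J1), (W3,J3), (W4,J2)}
All 3 vertices on the smaller side are matched.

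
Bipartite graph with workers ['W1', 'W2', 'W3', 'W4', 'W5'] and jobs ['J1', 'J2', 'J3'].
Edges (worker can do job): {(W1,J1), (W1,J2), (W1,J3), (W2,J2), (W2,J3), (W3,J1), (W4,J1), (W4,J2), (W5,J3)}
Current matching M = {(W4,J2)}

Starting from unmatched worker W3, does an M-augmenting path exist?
Yes: W3 → J1

An M-augmenting path alternates non-matching / matching edges, starting and ending at unmatched vertices.
Path: W3 → J1
(J1 is unmatched in M, so the path is augmenting.)
Flipping edges along this path would increase |M| from 1 to 2.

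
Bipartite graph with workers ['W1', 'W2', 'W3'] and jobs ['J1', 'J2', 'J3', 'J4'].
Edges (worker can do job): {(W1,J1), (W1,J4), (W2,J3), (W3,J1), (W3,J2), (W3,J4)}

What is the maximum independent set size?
Maximum independent set = 4

By König's theorem:
- Min vertex cover = Max matching = 3
- Max independent set = Total vertices - Min vertex cover
- Max independent set = 7 - 3 = 4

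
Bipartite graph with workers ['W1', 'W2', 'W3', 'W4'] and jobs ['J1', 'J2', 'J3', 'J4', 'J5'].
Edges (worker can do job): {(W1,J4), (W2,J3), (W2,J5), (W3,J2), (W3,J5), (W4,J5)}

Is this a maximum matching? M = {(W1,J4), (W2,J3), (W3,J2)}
No, size 3 is not maximum

Proposed matching has size 3.
Maximum matching size for this graph: 4.

This is NOT maximum - can be improved to size 4.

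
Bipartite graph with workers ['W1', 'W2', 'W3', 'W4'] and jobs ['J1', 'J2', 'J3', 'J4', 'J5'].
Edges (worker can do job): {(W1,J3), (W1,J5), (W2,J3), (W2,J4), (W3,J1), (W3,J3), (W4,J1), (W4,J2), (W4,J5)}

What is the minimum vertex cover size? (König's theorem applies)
Minimum vertex cover size = 4

By König's theorem: in bipartite graphs,
min vertex cover = max matching = 4

Maximum matching has size 4, so minimum vertex cover also has size 4.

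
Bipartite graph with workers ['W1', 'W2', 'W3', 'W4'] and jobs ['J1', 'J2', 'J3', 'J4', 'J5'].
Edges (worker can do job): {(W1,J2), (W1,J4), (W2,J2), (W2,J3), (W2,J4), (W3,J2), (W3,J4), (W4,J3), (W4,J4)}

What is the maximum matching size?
Maximum matching size = 3

Maximum matching: {(W2,J3), (W3,J2), (W4,J4)}
Size: 3

This assigns 3 workers to 3 distinct jobs.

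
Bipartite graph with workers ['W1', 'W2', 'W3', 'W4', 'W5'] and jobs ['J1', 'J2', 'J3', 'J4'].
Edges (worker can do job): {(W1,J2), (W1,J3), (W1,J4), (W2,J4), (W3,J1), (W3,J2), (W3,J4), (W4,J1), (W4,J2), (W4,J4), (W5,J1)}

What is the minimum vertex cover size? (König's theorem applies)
Minimum vertex cover size = 4

By König's theorem: in bipartite graphs,
min vertex cover = max matching = 4

Maximum matching has size 4, so minimum vertex cover also has size 4.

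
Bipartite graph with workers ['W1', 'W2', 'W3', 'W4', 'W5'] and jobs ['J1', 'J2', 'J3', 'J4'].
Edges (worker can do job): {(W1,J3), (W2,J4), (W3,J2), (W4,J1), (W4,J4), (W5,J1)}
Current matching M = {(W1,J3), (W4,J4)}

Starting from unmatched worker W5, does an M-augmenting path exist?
Yes: W5 → J1

An M-augmenting path alternates non-matching / matching edges, starting and ending at unmatched vertices.
Path: W5 → J1
(J1 is unmatched in M, so the path is augmenting.)
Flipping edges along this path would increase |M| from 2 to 3.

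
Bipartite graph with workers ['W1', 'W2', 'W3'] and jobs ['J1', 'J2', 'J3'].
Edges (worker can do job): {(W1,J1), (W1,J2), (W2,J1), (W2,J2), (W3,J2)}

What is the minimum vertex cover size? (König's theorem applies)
Minimum vertex cover size = 2

By König's theorem: in bipartite graphs,
min vertex cover = max matching = 2

Maximum matching has size 2, so minimum vertex cover also has size 2.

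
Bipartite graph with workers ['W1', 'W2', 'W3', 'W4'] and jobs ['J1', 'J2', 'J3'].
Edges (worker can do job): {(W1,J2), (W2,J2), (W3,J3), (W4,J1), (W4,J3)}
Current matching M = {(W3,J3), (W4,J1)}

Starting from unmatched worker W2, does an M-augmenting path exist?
Yes: W2 → J2

An M-augmenting path alternates non-matching / matching edges, starting and ending at unmatched vertices.
Path: W2 → J2
(J2 is unmatched in M, so the path is augmenting.)
Flipping edges along this path would increase |M| from 2 to 3.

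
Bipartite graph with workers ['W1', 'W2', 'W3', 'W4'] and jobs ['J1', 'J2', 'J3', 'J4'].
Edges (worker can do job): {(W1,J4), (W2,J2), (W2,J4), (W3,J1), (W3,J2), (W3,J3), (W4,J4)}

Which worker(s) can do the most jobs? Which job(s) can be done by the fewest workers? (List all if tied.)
Most versatile: W3 (3 jobs); Least covered: J1, J3 (1 workers)

Worker degrees (jobs they can do): W1:1, W2:2, W3:3, W4:1
Job degrees (workers who can do it): J1:1, J2:2, J3:1, J4:3

Maximum worker degree is 3, achieved by: W3
Minimum job degree is 1, achieved by: J1, J3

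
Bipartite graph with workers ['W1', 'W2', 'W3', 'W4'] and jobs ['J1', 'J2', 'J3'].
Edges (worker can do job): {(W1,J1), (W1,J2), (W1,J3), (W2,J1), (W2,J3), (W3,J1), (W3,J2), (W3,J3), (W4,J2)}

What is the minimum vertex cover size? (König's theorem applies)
Minimum vertex cover size = 3

By König's theorem: in bipartite graphs,
min vertex cover = max matching = 3

Maximum matching has size 3, so minimum vertex cover also has size 3.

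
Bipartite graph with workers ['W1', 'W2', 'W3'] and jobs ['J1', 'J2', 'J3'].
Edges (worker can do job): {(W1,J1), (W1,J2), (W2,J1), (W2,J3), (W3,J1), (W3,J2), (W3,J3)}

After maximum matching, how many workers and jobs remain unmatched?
Unmatched: 0 workers, 0 jobs

Maximum matching size: 3
Workers: 3 total, 3 matched, 0 unmatched
Jobs: 3 total, 3 matched, 0 unmatched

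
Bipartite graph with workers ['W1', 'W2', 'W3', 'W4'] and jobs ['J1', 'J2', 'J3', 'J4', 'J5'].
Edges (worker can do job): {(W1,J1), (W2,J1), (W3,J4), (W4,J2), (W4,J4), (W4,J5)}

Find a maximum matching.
Matching: {(W1,J1), (W3,J4), (W4,J2)}

Maximum matching (size 3):
  W1 → J1
  W3 → J4
  W4 → J2

Each worker is assigned to at most one job, and each job to at most one worker.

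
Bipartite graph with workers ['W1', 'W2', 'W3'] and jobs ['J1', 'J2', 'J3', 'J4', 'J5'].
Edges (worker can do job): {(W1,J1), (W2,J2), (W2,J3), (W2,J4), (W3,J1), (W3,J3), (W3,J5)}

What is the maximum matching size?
Maximum matching size = 3

Maximum matching: {(W1,J1), (W2,J4), (W3,J3)}
Size: 3

This assigns 3 workers to 3 distinct jobs.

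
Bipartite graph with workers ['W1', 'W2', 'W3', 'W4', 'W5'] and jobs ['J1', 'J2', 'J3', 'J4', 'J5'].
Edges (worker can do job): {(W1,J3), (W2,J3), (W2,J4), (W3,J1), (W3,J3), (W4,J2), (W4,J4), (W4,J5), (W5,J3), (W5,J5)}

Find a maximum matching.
Matching: {(W1,J3), (W2,J4), (W3,J1), (W4,J2), (W5,J5)}

Maximum matching (size 5):
  W1 → J3
  W2 → J4
  W3 → J1
  W4 → J2
  W5 → J5

Each worker is assigned to at most one job, and each job to at most one worker.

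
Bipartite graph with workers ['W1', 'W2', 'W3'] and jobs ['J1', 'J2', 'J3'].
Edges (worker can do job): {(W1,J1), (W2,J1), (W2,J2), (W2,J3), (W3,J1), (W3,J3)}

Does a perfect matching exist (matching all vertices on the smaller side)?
Yes, perfect matching exists (size 3)

Perfect matching: {(W1,J1), (W2,J2), (W3,J3)}
All 3 vertices on the smaller side are matched.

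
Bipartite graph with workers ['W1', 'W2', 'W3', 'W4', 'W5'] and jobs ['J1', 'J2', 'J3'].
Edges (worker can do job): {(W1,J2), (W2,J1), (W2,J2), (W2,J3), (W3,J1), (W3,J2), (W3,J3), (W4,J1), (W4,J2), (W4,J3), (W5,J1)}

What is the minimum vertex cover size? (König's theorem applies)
Minimum vertex cover size = 3

By König's theorem: in bipartite graphs,
min vertex cover = max matching = 3

Maximum matching has size 3, so minimum vertex cover also has size 3.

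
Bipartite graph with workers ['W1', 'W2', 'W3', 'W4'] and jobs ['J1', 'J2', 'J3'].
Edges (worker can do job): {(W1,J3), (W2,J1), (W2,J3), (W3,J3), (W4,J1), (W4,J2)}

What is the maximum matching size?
Maximum matching size = 3

Maximum matching: {(W2,J1), (W3,J3), (W4,J2)}
Size: 3

This assigns 3 workers to 3 distinct jobs.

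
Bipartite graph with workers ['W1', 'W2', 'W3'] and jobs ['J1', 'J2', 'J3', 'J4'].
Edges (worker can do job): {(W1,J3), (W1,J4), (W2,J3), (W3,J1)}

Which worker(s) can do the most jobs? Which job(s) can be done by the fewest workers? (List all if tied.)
Most versatile: W1 (2 jobs); Least covered: J2 (0 workers)

Worker degrees (jobs they can do): W1:2, W2:1, W3:1
Job degrees (workers who can do it): J1:1, J2:0, J3:2, J4:1

Maximum worker degree is 2, achieved by: W1
Minimum job degree is 0, achieved by: J2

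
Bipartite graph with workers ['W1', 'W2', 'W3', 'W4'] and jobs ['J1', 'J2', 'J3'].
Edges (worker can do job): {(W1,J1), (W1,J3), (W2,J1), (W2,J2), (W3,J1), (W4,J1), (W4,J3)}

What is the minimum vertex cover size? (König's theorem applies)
Minimum vertex cover size = 3

By König's theorem: in bipartite graphs,
min vertex cover = max matching = 3

Maximum matching has size 3, so minimum vertex cover also has size 3.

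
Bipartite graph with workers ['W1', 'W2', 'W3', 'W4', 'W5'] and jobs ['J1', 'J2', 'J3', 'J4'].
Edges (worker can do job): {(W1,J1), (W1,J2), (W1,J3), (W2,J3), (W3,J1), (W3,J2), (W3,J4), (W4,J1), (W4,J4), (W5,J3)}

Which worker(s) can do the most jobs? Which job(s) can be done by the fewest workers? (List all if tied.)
Most versatile: W1, W3 (3 jobs); Least covered: J2, J4 (2 workers)

Worker degrees (jobs they can do): W1:3, W2:1, W3:3, W4:2, W5:1
Job degrees (workers who can do it): J1:3, J2:2, J3:3, J4:2

Maximum worker degree is 3, achieved by: W1, W3
Minimum job degree is 2, achieved by: J2, J4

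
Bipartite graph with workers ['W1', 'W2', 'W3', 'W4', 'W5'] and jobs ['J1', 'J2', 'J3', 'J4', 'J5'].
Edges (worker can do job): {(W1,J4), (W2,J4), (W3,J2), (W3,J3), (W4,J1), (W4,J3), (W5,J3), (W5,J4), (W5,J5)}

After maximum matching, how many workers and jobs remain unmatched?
Unmatched: 1 workers, 1 jobs

Maximum matching size: 4
Workers: 5 total, 4 matched, 1 unmatched
Jobs: 5 total, 4 matched, 1 unmatched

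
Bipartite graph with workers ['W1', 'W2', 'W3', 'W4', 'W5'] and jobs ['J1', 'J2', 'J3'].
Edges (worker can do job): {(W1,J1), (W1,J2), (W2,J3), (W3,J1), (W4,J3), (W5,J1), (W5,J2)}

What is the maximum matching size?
Maximum matching size = 3

Maximum matching: {(W3,J1), (W4,J3), (W5,J2)}
Size: 3

This assigns 3 workers to 3 distinct jobs.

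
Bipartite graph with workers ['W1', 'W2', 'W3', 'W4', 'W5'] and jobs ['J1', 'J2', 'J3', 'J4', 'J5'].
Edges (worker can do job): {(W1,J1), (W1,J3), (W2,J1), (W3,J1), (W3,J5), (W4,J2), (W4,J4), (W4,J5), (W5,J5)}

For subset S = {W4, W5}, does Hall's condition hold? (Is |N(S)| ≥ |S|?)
Yes: |N(S)| = 3, |S| = 2

Subset S = {W4, W5}
Neighbors N(S) = {J2, J4, J5}

|N(S)| = 3, |S| = 2
Hall's condition: |N(S)| ≥ |S| is satisfied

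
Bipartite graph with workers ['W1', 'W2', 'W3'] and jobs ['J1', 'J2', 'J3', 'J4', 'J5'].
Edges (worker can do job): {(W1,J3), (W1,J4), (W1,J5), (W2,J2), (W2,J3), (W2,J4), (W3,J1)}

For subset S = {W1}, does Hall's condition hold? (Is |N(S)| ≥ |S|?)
Yes: |N(S)| = 3, |S| = 1

Subset S = {W1}
Neighbors N(S) = {J3, J4, J5}

|N(S)| = 3, |S| = 1
Hall's condition: |N(S)| ≥ |S| is satisfied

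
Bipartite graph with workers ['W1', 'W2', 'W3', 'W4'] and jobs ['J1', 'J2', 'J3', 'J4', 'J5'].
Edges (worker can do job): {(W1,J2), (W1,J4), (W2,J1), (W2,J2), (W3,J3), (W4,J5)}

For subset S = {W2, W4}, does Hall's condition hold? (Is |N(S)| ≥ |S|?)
Yes: |N(S)| = 3, |S| = 2

Subset S = {W2, W4}
Neighbors N(S) = {J1, J2, J5}

|N(S)| = 3, |S| = 2
Hall's condition: |N(S)| ≥ |S| is satisfied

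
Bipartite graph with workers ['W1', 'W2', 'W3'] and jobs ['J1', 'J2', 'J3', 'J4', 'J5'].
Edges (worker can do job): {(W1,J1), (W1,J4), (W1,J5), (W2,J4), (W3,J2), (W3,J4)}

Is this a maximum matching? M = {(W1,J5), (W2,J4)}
No, size 2 is not maximum

Proposed matching has size 2.
Maximum matching size for this graph: 3.

This is NOT maximum - can be improved to size 3.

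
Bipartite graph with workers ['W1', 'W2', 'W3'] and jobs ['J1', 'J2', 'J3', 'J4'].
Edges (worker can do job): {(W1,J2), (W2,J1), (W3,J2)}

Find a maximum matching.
Matching: {(W2,J1), (W3,J2)}

Maximum matching (size 2):
  W2 → J1
  W3 → J2

Each worker is assigned to at most one job, and each job to at most one worker.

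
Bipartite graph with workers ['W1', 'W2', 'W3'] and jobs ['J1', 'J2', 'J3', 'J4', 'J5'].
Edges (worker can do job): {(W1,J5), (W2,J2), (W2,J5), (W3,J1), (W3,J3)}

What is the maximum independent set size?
Maximum independent set = 5

By König's theorem:
- Min vertex cover = Max matching = 3
- Max independent set = Total vertices - Min vertex cover
- Max independent set = 8 - 3 = 5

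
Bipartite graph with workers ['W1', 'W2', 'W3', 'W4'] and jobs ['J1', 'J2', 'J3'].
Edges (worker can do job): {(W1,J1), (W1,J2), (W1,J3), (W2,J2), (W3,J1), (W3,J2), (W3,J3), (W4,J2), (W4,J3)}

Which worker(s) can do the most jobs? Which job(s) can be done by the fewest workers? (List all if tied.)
Most versatile: W1, W3 (3 jobs); Least covered: J1 (2 workers)

Worker degrees (jobs they can do): W1:3, W2:1, W3:3, W4:2
Job degrees (workers who can do it): J1:2, J2:4, J3:3

Maximum worker degree is 3, achieved by: W1, W3
Minimum job degree is 2, achieved by: J1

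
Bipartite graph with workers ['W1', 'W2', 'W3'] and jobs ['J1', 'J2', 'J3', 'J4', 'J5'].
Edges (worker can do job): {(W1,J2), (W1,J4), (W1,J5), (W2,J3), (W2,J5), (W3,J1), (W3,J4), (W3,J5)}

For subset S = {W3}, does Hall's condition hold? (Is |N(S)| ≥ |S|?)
Yes: |N(S)| = 3, |S| = 1

Subset S = {W3}
Neighbors N(S) = {J1, J4, J5}

|N(S)| = 3, |S| = 1
Hall's condition: |N(S)| ≥ |S| is satisfied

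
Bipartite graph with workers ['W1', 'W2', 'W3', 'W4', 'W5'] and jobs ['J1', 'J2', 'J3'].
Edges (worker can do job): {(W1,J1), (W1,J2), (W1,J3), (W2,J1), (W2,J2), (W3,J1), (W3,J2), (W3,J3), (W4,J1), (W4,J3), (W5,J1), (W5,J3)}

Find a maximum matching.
Matching: {(W1,J2), (W3,J1), (W5,J3)}

Maximum matching (size 3):
  W1 → J2
  W3 → J1
  W5 → J3

Each worker is assigned to at most one job, and each job to at most one worker.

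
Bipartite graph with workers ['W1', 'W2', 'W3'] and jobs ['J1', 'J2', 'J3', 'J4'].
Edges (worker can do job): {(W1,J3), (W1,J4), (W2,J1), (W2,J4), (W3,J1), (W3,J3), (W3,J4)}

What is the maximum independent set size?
Maximum independent set = 4

By König's theorem:
- Min vertex cover = Max matching = 3
- Max independent set = Total vertices - Min vertex cover
- Max independent set = 7 - 3 = 4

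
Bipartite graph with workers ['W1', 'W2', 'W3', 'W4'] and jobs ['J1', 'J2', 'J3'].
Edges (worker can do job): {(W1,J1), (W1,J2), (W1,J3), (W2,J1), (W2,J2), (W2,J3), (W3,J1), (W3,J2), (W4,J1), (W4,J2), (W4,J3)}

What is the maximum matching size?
Maximum matching size = 3

Maximum matching: {(W1,J3), (W3,J2), (W4,J1)}
Size: 3

This assigns 3 workers to 3 distinct jobs.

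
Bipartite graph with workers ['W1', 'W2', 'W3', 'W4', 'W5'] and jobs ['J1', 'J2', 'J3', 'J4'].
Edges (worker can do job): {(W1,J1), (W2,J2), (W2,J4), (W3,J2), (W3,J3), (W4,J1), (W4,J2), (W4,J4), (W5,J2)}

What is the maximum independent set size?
Maximum independent set = 5

By König's theorem:
- Min vertex cover = Max matching = 4
- Max independent set = Total vertices - Min vertex cover
- Max independent set = 9 - 4 = 5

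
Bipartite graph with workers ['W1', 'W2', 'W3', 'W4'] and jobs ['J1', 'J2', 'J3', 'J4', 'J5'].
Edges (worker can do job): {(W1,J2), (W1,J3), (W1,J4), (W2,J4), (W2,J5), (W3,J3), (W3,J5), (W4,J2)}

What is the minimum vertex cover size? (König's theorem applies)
Minimum vertex cover size = 4

By König's theorem: in bipartite graphs,
min vertex cover = max matching = 4

Maximum matching has size 4, so minimum vertex cover also has size 4.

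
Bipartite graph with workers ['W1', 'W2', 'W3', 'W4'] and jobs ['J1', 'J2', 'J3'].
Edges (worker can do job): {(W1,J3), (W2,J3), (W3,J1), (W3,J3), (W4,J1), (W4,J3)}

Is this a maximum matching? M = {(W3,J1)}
No, size 1 is not maximum

Proposed matching has size 1.
Maximum matching size for this graph: 2.

This is NOT maximum - can be improved to size 2.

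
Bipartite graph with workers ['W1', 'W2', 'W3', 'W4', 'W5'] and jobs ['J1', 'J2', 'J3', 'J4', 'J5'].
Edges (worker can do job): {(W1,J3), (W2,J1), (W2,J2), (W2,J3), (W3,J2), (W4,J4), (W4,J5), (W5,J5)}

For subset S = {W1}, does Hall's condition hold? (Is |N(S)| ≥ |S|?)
Yes: |N(S)| = 1, |S| = 1

Subset S = {W1}
Neighbors N(S) = {J3}

|N(S)| = 1, |S| = 1
Hall's condition: |N(S)| ≥ |S| is satisfied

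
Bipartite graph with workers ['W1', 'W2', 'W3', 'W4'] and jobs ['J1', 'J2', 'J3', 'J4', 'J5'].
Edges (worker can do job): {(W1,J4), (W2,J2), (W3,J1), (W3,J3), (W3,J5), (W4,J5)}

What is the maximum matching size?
Maximum matching size = 4

Maximum matching: {(W1,J4), (W2,J2), (W3,J1), (W4,J5)}
Size: 4

This assigns 4 workers to 4 distinct jobs.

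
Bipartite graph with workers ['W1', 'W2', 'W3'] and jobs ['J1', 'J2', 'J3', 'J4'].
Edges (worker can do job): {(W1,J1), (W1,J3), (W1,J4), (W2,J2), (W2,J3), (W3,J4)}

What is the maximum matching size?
Maximum matching size = 3

Maximum matching: {(W1,J1), (W2,J3), (W3,J4)}
Size: 3

This assigns 3 workers to 3 distinct jobs.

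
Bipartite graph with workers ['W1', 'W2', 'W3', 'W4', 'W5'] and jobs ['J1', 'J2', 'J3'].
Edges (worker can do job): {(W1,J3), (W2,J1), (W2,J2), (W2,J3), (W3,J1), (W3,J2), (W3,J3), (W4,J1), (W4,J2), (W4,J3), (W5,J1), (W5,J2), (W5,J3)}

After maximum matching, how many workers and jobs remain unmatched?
Unmatched: 2 workers, 0 jobs

Maximum matching size: 3
Workers: 5 total, 3 matched, 2 unmatched
Jobs: 3 total, 3 matched, 0 unmatched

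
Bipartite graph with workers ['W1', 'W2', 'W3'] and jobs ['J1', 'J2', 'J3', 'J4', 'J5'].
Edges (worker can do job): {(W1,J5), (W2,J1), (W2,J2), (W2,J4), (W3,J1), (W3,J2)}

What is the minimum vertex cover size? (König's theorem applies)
Minimum vertex cover size = 3

By König's theorem: in bipartite graphs,
min vertex cover = max matching = 3

Maximum matching has size 3, so minimum vertex cover also has size 3.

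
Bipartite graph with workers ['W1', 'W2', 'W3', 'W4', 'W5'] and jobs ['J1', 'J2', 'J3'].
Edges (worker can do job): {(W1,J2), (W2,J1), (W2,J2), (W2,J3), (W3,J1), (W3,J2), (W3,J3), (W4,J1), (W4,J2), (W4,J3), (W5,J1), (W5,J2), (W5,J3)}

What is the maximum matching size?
Maximum matching size = 3

Maximum matching: {(W3,J2), (W4,J3), (W5,J1)}
Size: 3

This assigns 3 workers to 3 distinct jobs.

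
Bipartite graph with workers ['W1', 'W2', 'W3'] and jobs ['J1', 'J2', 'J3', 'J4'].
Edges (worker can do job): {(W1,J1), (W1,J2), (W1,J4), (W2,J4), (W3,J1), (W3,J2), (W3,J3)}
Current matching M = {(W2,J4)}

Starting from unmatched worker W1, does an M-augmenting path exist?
Yes: W1 → J1

An M-augmenting path alternates non-matching / matching edges, starting and ending at unmatched vertices.
Path: W1 → J1
(J1 is unmatched in M, so the path is augmenting.)
Flipping edges along this path would increase |M| from 1 to 2.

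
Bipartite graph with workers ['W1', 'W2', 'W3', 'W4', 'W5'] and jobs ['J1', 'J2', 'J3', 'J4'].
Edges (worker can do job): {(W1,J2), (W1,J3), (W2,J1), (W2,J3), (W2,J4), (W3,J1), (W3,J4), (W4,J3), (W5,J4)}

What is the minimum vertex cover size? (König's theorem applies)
Minimum vertex cover size = 4

By König's theorem: in bipartite graphs,
min vertex cover = max matching = 4

Maximum matching has size 4, so minimum vertex cover also has size 4.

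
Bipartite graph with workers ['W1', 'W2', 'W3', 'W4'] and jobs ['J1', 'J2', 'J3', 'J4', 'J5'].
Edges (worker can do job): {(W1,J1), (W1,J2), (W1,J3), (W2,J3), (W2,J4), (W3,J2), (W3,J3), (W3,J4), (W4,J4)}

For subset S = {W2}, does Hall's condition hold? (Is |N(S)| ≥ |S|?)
Yes: |N(S)| = 2, |S| = 1

Subset S = {W2}
Neighbors N(S) = {J3, J4}

|N(S)| = 2, |S| = 1
Hall's condition: |N(S)| ≥ |S| is satisfied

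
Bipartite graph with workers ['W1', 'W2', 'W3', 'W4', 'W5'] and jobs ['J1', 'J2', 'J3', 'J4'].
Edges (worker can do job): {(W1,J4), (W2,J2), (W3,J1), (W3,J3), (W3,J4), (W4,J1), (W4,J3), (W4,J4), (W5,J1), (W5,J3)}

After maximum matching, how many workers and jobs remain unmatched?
Unmatched: 1 workers, 0 jobs

Maximum matching size: 4
Workers: 5 total, 4 matched, 1 unmatched
Jobs: 4 total, 4 matched, 0 unmatched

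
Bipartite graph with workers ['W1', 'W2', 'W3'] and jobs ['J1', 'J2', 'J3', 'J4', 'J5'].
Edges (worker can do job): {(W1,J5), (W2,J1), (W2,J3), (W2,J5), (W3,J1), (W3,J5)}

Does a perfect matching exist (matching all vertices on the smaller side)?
Yes, perfect matching exists (size 3)

Perfect matching: {(W1,J5), (W2,J3), (W3,J1)}
All 3 vertices on the smaller side are matched.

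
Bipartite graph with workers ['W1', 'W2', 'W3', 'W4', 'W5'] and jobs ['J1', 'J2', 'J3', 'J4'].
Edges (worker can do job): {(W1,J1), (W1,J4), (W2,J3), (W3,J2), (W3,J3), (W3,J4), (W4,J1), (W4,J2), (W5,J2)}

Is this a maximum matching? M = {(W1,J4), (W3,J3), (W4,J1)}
No, size 3 is not maximum

Proposed matching has size 3.
Maximum matching size for this graph: 4.

This is NOT maximum - can be improved to size 4.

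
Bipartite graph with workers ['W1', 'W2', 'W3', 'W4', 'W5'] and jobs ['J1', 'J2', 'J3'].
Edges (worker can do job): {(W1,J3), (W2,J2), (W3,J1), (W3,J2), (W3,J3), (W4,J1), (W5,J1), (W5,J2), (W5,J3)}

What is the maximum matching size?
Maximum matching size = 3

Maximum matching: {(W3,J3), (W4,J1), (W5,J2)}
Size: 3

This assigns 3 workers to 3 distinct jobs.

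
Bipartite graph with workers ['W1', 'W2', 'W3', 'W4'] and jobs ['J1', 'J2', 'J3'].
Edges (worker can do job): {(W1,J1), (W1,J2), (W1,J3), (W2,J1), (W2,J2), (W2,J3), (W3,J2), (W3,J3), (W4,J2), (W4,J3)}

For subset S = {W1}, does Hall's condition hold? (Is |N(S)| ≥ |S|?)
Yes: |N(S)| = 3, |S| = 1

Subset S = {W1}
Neighbors N(S) = {J1, J2, J3}

|N(S)| = 3, |S| = 1
Hall's condition: |N(S)| ≥ |S| is satisfied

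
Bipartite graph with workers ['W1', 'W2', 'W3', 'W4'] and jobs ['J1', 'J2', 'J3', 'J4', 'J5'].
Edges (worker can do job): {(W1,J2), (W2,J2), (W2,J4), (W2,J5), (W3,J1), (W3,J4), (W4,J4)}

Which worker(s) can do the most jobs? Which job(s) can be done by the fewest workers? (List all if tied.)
Most versatile: W2 (3 jobs); Least covered: J3 (0 workers)

Worker degrees (jobs they can do): W1:1, W2:3, W3:2, W4:1
Job degrees (workers who can do it): J1:1, J2:2, J3:0, J4:3, J5:1

Maximum worker degree is 3, achieved by: W2
Minimum job degree is 0, achieved by: J3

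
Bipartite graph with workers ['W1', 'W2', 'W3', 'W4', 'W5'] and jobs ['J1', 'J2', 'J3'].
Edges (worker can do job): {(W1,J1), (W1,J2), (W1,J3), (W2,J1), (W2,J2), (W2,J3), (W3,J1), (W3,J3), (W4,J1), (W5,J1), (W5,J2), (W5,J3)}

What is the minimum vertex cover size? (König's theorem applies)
Minimum vertex cover size = 3

By König's theorem: in bipartite graphs,
min vertex cover = max matching = 3

Maximum matching has size 3, so minimum vertex cover also has size 3.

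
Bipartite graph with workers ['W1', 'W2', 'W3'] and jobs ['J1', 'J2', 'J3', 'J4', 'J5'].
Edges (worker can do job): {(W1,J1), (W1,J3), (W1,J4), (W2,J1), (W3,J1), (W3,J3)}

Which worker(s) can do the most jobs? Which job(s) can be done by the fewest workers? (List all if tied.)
Most versatile: W1 (3 jobs); Least covered: J2, J5 (0 workers)

Worker degrees (jobs they can do): W1:3, W2:1, W3:2
Job degrees (workers who can do it): J1:3, J2:0, J3:2, J4:1, J5:0

Maximum worker degree is 3, achieved by: W1
Minimum job degree is 0, achieved by: J2, J5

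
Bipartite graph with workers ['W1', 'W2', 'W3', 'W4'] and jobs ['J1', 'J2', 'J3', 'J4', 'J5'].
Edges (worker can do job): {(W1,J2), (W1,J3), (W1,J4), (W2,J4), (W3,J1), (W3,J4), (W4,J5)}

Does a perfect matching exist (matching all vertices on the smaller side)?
Yes, perfect matching exists (size 4)

Perfect matching: {(W1,J2), (W2,J4), (W3,J1), (W4,J5)}
All 4 vertices on the smaller side are matched.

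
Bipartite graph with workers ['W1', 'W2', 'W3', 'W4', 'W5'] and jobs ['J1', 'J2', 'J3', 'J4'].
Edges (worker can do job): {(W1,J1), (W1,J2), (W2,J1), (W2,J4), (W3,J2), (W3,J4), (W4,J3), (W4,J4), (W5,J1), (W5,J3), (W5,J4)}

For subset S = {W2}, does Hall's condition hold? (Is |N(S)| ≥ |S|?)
Yes: |N(S)| = 2, |S| = 1

Subset S = {W2}
Neighbors N(S) = {J1, J4}

|N(S)| = 2, |S| = 1
Hall's condition: |N(S)| ≥ |S| is satisfied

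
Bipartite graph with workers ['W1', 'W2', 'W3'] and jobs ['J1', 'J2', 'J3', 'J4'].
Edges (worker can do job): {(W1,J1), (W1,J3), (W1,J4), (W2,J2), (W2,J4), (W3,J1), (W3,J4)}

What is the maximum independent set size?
Maximum independent set = 4

By König's theorem:
- Min vertex cover = Max matching = 3
- Max independent set = Total vertices - Min vertex cover
- Max independent set = 7 - 3 = 4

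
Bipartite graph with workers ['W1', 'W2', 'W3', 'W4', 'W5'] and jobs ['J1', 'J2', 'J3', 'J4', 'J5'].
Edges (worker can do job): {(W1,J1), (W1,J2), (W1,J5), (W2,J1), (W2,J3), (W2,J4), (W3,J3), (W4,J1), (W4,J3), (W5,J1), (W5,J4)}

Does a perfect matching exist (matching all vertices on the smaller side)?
No, maximum matching has size 4 < 5

Maximum matching has size 4, need 5 for perfect matching.
Unmatched workers: ['W4']
Unmatched jobs: ['J2']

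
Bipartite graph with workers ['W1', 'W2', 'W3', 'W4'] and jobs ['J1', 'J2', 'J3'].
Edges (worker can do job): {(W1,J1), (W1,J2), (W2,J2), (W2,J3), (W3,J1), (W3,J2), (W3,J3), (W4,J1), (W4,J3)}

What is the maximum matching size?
Maximum matching size = 3

Maximum matching: {(W1,J1), (W3,J2), (W4,J3)}
Size: 3

This assigns 3 workers to 3 distinct jobs.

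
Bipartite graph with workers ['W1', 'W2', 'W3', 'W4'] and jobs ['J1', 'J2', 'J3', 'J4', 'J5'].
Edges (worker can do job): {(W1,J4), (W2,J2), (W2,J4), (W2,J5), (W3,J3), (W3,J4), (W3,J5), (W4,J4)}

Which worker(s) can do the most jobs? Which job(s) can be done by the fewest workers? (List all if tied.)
Most versatile: W2, W3 (3 jobs); Least covered: J1 (0 workers)

Worker degrees (jobs they can do): W1:1, W2:3, W3:3, W4:1
Job degrees (workers who can do it): J1:0, J2:1, J3:1, J4:4, J5:2

Maximum worker degree is 3, achieved by: W2, W3
Minimum job degree is 0, achieved by: J1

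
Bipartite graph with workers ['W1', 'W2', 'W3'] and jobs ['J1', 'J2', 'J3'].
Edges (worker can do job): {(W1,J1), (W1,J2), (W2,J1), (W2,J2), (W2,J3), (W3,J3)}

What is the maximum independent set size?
Maximum independent set = 3

By König's theorem:
- Min vertex cover = Max matching = 3
- Max independent set = Total vertices - Min vertex cover
- Max independent set = 6 - 3 = 3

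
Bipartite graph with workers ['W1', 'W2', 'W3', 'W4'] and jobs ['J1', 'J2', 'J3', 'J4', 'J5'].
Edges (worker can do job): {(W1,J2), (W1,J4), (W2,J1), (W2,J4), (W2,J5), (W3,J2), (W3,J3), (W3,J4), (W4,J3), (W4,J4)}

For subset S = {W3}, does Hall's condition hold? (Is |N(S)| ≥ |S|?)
Yes: |N(S)| = 3, |S| = 1

Subset S = {W3}
Neighbors N(S) = {J2, J3, J4}

|N(S)| = 3, |S| = 1
Hall's condition: |N(S)| ≥ |S| is satisfied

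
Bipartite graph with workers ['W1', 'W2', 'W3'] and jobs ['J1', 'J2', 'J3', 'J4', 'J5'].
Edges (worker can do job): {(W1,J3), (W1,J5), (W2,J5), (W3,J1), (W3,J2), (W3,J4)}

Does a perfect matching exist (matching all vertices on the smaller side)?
Yes, perfect matching exists (size 3)

Perfect matching: {(W1,J3), (W2,J5), (W3,J4)}
All 3 vertices on the smaller side are matched.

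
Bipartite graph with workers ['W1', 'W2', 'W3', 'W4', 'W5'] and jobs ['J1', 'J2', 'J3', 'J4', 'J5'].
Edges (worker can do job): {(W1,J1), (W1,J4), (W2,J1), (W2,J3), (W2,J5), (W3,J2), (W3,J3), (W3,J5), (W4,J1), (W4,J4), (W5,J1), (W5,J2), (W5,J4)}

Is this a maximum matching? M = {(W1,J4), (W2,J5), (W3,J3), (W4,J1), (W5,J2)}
Yes, size 5 is maximum

Proposed matching has size 5.
Maximum matching size for this graph: 5.

This is a maximum matching.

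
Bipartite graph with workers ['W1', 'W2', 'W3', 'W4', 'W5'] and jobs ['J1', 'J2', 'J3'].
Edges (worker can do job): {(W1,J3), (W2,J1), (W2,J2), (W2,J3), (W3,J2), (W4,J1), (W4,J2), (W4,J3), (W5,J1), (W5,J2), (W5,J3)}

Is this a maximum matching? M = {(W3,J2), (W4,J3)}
No, size 2 is not maximum

Proposed matching has size 2.
Maximum matching size for this graph: 3.

This is NOT maximum - can be improved to size 3.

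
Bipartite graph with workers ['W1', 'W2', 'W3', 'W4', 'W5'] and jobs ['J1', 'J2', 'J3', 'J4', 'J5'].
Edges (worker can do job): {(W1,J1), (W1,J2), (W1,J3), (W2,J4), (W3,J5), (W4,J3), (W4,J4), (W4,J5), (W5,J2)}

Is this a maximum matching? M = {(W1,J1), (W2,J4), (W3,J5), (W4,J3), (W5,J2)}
Yes, size 5 is maximum

Proposed matching has size 5.
Maximum matching size for this graph: 5.

This is a maximum matching.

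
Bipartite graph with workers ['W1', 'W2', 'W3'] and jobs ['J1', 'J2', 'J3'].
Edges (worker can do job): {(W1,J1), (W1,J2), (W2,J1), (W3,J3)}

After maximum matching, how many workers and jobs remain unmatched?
Unmatched: 0 workers, 0 jobs

Maximum matching size: 3
Workers: 3 total, 3 matched, 0 unmatched
Jobs: 3 total, 3 matched, 0 unmatched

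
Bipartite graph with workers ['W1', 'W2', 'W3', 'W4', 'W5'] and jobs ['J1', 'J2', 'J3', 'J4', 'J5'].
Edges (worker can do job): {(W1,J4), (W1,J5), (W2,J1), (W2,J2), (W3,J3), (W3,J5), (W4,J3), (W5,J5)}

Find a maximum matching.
Matching: {(W1,J4), (W2,J1), (W3,J3), (W5,J5)}

Maximum matching (size 4):
  W1 → J4
  W2 → J1
  W3 → J3
  W5 → J5

Each worker is assigned to at most one job, and each job to at most one worker.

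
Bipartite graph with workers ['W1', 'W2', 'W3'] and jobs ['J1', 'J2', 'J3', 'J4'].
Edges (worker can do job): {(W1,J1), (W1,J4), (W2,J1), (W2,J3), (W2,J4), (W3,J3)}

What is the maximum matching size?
Maximum matching size = 3

Maximum matching: {(W1,J4), (W2,J1), (W3,J3)}
Size: 3

This assigns 3 workers to 3 distinct jobs.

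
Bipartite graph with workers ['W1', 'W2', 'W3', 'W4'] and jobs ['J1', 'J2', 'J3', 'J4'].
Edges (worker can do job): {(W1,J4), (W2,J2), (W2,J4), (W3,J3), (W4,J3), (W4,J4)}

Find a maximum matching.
Matching: {(W1,J4), (W2,J2), (W4,J3)}

Maximum matching (size 3):
  W1 → J4
  W2 → J2
  W4 → J3

Each worker is assigned to at most one job, and each job to at most one worker.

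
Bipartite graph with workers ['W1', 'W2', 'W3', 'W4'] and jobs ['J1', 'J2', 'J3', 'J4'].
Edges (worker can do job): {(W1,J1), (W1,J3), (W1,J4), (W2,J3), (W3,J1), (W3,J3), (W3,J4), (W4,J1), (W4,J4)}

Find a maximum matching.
Matching: {(W1,J4), (W3,J3), (W4,J1)}

Maximum matching (size 3):
  W1 → J4
  W3 → J3
  W4 → J1

Each worker is assigned to at most one job, and each job to at most one worker.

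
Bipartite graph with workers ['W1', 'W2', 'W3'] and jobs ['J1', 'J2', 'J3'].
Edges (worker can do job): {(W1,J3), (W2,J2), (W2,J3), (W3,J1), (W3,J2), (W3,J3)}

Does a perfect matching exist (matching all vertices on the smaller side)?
Yes, perfect matching exists (size 3)

Perfect matching: {(W1,J3), (W2,J2), (W3,J1)}
All 3 vertices on the smaller side are matched.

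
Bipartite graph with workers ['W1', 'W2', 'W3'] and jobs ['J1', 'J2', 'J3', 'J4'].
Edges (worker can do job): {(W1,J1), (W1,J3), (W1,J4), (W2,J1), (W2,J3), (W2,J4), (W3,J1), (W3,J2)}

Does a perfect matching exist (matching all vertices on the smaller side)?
Yes, perfect matching exists (size 3)

Perfect matching: {(W1,J4), (W2,J3), (W3,J1)}
All 3 vertices on the smaller side are matched.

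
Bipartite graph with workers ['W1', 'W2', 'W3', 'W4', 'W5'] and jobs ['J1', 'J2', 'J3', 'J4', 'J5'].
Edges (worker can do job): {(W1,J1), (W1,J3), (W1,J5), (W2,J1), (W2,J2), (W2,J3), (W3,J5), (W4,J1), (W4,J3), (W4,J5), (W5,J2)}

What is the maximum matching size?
Maximum matching size = 4

Maximum matching: {(W1,J3), (W3,J5), (W4,J1), (W5,J2)}
Size: 4

This assigns 4 workers to 4 distinct jobs.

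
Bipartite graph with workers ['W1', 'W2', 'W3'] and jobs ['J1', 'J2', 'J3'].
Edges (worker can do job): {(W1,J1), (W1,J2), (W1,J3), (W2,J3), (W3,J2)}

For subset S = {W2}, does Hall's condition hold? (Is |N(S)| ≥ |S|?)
Yes: |N(S)| = 1, |S| = 1

Subset S = {W2}
Neighbors N(S) = {J3}

|N(S)| = 1, |S| = 1
Hall's condition: |N(S)| ≥ |S| is satisfied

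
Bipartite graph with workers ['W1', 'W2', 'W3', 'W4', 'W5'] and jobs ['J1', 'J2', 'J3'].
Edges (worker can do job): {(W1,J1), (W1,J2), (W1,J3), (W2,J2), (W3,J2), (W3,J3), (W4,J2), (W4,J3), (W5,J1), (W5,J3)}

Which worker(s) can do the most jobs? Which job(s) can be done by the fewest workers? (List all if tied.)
Most versatile: W1 (3 jobs); Least covered: J1 (2 workers)

Worker degrees (jobs they can do): W1:3, W2:1, W3:2, W4:2, W5:2
Job degrees (workers who can do it): J1:2, J2:4, J3:4

Maximum worker degree is 3, achieved by: W1
Minimum job degree is 2, achieved by: J1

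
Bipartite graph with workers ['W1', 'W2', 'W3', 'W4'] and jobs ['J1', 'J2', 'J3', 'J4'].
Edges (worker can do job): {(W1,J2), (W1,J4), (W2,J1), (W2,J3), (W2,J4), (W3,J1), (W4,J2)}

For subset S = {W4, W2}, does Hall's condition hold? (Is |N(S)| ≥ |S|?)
Yes: |N(S)| = 4, |S| = 2

Subset S = {W4, W2}
Neighbors N(S) = {J1, J2, J3, J4}

|N(S)| = 4, |S| = 2
Hall's condition: |N(S)| ≥ |S| is satisfied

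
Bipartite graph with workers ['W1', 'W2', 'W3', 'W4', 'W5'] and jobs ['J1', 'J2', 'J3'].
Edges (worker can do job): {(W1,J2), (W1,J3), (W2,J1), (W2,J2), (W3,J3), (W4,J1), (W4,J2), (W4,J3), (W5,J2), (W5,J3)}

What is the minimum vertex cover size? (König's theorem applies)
Minimum vertex cover size = 3

By König's theorem: in bipartite graphs,
min vertex cover = max matching = 3

Maximum matching has size 3, so minimum vertex cover also has size 3.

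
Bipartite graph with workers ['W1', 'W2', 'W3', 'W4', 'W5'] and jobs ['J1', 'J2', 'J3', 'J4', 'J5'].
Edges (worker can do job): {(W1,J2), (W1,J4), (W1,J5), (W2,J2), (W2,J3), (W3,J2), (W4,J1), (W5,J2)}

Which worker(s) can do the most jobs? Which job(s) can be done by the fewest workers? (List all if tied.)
Most versatile: W1 (3 jobs); Least covered: J1, J3, J4, J5 (1 workers)

Worker degrees (jobs they can do): W1:3, W2:2, W3:1, W4:1, W5:1
Job degrees (workers who can do it): J1:1, J2:4, J3:1, J4:1, J5:1

Maximum worker degree is 3, achieved by: W1
Minimum job degree is 1, achieved by: J1, J3, J4, J5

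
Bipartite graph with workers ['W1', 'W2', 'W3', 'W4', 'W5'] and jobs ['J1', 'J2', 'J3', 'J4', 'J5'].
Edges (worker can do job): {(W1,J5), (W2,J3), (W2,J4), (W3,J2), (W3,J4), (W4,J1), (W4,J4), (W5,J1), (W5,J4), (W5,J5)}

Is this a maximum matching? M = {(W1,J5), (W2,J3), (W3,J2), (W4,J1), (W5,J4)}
Yes, size 5 is maximum

Proposed matching has size 5.
Maximum matching size for this graph: 5.

This is a maximum matching.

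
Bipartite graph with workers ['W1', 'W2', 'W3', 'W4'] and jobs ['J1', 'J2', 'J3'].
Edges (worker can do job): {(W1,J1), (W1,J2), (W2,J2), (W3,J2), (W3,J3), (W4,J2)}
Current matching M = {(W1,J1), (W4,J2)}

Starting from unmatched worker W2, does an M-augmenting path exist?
No augmenting path from W2

Alternating search from W2 reaches jobs: {J2}.
Every reachable job is already matched in M, and following those matched edges back to workers exposes no further unvisited jobs.
No M-augmenting path from W2 exists.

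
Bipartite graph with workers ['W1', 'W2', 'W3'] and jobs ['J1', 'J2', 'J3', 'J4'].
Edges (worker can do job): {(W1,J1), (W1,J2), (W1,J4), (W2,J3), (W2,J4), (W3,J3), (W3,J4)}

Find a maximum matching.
Matching: {(W1,J2), (W2,J4), (W3,J3)}

Maximum matching (size 3):
  W1 → J2
  W2 → J4
  W3 → J3

Each worker is assigned to at most one job, and each job to at most one worker.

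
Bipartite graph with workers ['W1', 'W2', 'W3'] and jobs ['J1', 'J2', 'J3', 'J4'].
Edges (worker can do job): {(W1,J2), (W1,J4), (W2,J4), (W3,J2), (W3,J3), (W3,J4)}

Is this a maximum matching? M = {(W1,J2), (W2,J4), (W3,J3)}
Yes, size 3 is maximum

Proposed matching has size 3.
Maximum matching size for this graph: 3.

This is a maximum matching.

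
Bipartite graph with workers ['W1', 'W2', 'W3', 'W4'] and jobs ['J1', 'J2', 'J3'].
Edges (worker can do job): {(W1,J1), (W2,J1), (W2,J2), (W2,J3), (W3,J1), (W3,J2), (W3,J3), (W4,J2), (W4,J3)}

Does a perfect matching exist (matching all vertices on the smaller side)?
Yes, perfect matching exists (size 3)

Perfect matching: {(W1,J1), (W3,J2), (W4,J3)}
All 3 vertices on the smaller side are matched.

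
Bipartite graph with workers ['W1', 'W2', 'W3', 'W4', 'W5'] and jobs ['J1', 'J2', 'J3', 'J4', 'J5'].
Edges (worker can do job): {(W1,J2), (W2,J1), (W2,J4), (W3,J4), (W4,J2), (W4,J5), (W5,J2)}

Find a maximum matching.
Matching: {(W2,J1), (W3,J4), (W4,J5), (W5,J2)}

Maximum matching (size 4):
  W2 → J1
  W3 → J4
  W4 → J5
  W5 → J2

Each worker is assigned to at most one job, and each job to at most one worker.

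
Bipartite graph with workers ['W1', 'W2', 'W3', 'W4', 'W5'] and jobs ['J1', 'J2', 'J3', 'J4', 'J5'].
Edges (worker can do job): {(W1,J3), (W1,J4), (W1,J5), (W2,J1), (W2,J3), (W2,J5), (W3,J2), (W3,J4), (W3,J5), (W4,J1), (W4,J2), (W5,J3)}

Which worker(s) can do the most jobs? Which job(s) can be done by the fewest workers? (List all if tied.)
Most versatile: W1, W2, W3 (3 jobs); Least covered: J1, J2, J4 (2 workers)

Worker degrees (jobs they can do): W1:3, W2:3, W3:3, W4:2, W5:1
Job degrees (workers who can do it): J1:2, J2:2, J3:3, J4:2, J5:3

Maximum worker degree is 3, achieved by: W1, W2, W3
Minimum job degree is 2, achieved by: J1, J2, J4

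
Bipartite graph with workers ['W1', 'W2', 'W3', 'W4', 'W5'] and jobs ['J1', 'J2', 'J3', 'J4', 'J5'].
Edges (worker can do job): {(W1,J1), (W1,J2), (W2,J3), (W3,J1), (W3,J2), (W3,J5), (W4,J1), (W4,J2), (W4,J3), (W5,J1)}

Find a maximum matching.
Matching: {(W2,J3), (W3,J5), (W4,J2), (W5,J1)}

Maximum matching (size 4):
  W2 → J3
  W3 → J5
  W4 → J2
  W5 → J1

Each worker is assigned to at most one job, and each job to at most one worker.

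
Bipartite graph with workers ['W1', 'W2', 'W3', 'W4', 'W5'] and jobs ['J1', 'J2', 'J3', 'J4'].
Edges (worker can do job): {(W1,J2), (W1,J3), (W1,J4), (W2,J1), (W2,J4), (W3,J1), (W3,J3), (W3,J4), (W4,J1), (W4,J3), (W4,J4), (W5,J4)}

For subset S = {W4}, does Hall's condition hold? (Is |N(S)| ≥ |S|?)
Yes: |N(S)| = 3, |S| = 1

Subset S = {W4}
Neighbors N(S) = {J1, J3, J4}

|N(S)| = 3, |S| = 1
Hall's condition: |N(S)| ≥ |S| is satisfied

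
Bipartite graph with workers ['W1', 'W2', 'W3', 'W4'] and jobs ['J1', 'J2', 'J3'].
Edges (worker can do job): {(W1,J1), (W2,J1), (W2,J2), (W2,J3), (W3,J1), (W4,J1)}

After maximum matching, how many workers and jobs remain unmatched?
Unmatched: 2 workers, 1 jobs

Maximum matching size: 2
Workers: 4 total, 2 matched, 2 unmatched
Jobs: 3 total, 2 matched, 1 unmatched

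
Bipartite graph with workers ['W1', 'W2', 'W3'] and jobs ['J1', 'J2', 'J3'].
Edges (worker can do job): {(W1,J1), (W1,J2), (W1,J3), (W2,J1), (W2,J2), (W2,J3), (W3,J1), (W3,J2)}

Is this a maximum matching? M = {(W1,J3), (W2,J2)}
No, size 2 is not maximum

Proposed matching has size 2.
Maximum matching size for this graph: 3.

This is NOT maximum - can be improved to size 3.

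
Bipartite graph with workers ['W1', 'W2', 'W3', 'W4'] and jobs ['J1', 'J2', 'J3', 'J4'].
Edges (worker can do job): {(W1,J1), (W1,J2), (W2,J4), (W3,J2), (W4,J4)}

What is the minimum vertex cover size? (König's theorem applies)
Minimum vertex cover size = 3

By König's theorem: in bipartite graphs,
min vertex cover = max matching = 3

Maximum matching has size 3, so minimum vertex cover also has size 3.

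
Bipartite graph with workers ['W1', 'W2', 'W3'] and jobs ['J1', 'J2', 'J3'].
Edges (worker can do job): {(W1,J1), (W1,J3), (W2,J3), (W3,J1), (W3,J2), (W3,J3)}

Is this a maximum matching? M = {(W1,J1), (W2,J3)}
No, size 2 is not maximum

Proposed matching has size 2.
Maximum matching size for this graph: 3.

This is NOT maximum - can be improved to size 3.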